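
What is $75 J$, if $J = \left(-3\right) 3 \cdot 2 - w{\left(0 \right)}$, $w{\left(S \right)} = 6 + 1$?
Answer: $-1875$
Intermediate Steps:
$w{\left(S \right)} = 7$
$J = -25$ ($J = \left(-3\right) 3 \cdot 2 - 7 = \left(-9\right) 2 - 7 = -18 - 7 = -25$)
$75 J = 75 \left(-25\right) = -1875$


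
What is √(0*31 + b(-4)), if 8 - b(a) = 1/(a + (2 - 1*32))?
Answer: √9282/34 ≈ 2.8336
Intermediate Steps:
b(a) = 8 - 1/(-30 + a) (b(a) = 8 - 1/(a + (2 - 1*32)) = 8 - 1/(a + (2 - 32)) = 8 - 1/(a - 30) = 8 - 1/(-30 + a))
√(0*31 + b(-4)) = √(0*31 + (-241 + 8*(-4))/(-30 - 4)) = √(0 + (-241 - 32)/(-34)) = √(0 - 1/34*(-273)) = √(0 + 273/34) = √(273/34) = √9282/34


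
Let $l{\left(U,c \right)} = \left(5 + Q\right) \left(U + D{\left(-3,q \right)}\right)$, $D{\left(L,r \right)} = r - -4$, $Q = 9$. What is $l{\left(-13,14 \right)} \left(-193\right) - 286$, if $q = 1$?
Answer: $21330$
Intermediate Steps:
$D{\left(L,r \right)} = 4 + r$ ($D{\left(L,r \right)} = r + 4 = 4 + r$)
$l{\left(U,c \right)} = 70 + 14 U$ ($l{\left(U,c \right)} = \left(5 + 9\right) \left(U + \left(4 + 1\right)\right) = 14 \left(U + 5\right) = 14 \left(5 + U\right) = 70 + 14 U$)
$l{\left(-13,14 \right)} \left(-193\right) - 286 = \left(70 + 14 \left(-13\right)\right) \left(-193\right) - 286 = \left(70 - 182\right) \left(-193\right) - 286 = \left(-112\right) \left(-193\right) - 286 = 21616 - 286 = 21330$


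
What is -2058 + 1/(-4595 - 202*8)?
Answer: -12782239/6211 ≈ -2058.0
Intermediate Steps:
-2058 + 1/(-4595 - 202*8) = -2058 + 1/(-4595 - 1616) = -2058 + 1/(-6211) = -2058 - 1/6211 = -12782239/6211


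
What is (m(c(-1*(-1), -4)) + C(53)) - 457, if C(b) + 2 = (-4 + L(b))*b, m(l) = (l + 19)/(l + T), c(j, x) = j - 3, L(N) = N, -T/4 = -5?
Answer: 38501/18 ≈ 2138.9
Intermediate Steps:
T = 20 (T = -4*(-5) = 20)
c(j, x) = -3 + j
m(l) = (19 + l)/(20 + l) (m(l) = (l + 19)/(l + 20) = (19 + l)/(20 + l))
C(b) = -2 + b*(-4 + b) (C(b) = -2 + (-4 + b)*b = -2 + b*(-4 + b))
(m(c(-1*(-1), -4)) + C(53)) - 457 = ((19 + (-3 - 1*(-1)))/(20 + (-3 - 1*(-1))) + (-2 + 53² - 4*53)) - 457 = ((19 + (-3 + 1))/(20 + (-3 + 1)) + (-2 + 2809 - 212)) - 457 = ((19 - 2)/(20 - 2) + 2595) - 457 = (17/18 + 2595) - 457 = 46727/18 - 457 = 38501/18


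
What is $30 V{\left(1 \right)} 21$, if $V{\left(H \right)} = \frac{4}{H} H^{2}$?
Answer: $2520$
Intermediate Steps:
$V{\left(H \right)} = 4 H$
$30 V{\left(1 \right)} 21 = 30 \cdot 4 \cdot 1 \cdot 21 = 30 \cdot 4 \cdot 21 = 120 \cdot 21 = 2520$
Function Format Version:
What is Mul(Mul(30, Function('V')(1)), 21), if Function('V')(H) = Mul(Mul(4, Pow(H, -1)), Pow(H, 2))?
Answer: 2520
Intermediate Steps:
Function('V')(H) = Mul(4, H)
Mul(Mul(30, Function('V')(1)), 21) = Mul(Mul(30, Mul(4, 1)), 21) = Mul(Mul(30, 4), 21) = Mul(120, 21) = 2520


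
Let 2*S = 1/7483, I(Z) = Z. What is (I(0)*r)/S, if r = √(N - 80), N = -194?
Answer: 0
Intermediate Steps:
r = I*√274 (r = √(-194 - 80) = √(-274) = I*√274 ≈ 16.553*I)
S = 1/14966 (S = (½)/7483 = (½)*(1/7483) = 1/14966 ≈ 6.6818e-5)
(I(0)*r)/S = (0*(I*√274))/(1/14966) = 0*14966 = 0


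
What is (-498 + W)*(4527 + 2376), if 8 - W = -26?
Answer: -3202992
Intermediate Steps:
W = 34 (W = 8 - 1*(-26) = 8 + 26 = 34)
(-498 + W)*(4527 + 2376) = (-498 + 34)*(4527 + 2376) = -464*6903 = -3202992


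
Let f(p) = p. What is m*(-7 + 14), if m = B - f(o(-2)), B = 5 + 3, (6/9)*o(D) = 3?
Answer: 49/2 ≈ 24.500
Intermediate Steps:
o(D) = 9/2 (o(D) = (3/2)*3 = 9/2)
B = 8
m = 7/2 (m = 8 - 1*9/2 = 8 - 9/2 = 7/2 ≈ 3.5000)
m*(-7 + 14) = 7*(-7 + 14)/2 = (7/2)*7 = 49/2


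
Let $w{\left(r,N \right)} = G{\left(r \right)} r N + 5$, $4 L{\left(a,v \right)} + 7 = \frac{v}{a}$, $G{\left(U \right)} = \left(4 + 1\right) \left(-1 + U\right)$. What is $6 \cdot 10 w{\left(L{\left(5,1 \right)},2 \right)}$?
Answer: $3054$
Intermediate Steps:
$G{\left(U \right)} = -5 + 5 U$ ($G{\left(U \right)} = 5 \left(-1 + U\right) = -5 + 5 U$)
$L{\left(a,v \right)} = - \frac{7}{4} + \frac{v}{4 a}$ ($L{\left(a,v \right)} = - \frac{7}{4} + \frac{v \frac{1}{a}}{4} = - \frac{7}{4} + \frac{v}{4 a}$)
$w{\left(r,N \right)} = 5 + N r \left(-5 + 5 r\right)$ ($w{\left(r,N \right)} = \left(-5 + 5 r\right) r N + 5 = r \left(-5 + 5 r\right) N + 5 = N r \left(-5 + 5 r\right) + 5 = 5 + N r \left(-5 + 5 r\right)$)
$6 \cdot 10 w{\left(L{\left(5,1 \right)},2 \right)} = 6 \cdot 10 \left(5 + 5 \cdot 2 \frac{1 - 35}{4 \cdot 5} \left(-1 + \frac{1 - 35}{4 \cdot 5}\right)\right) = 60 \left(5 + 5 \cdot 2 \cdot \frac{1}{4} \cdot \frac{1}{5} \left(1 - 35\right) \left(-1 + \frac{1}{4} \cdot \frac{1}{5} \left(1 - 35\right)\right)\right) = 60 \left(5 + 5 \cdot 2 \cdot \frac{1}{4} \cdot \frac{1}{5} \left(-34\right) \left(-1 + \frac{1}{4} \cdot \frac{1}{5} \left(-34\right)\right)\right) = 60 \left(5 + 5 \cdot 2 \left(- \frac{17}{10}\right) \left(-1 - \frac{17}{10}\right)\right) = 60 \left(5 + 5 \cdot 2 \left(- \frac{17}{10}\right) \left(- \frac{27}{10}\right)\right) = 60 \left(5 + \frac{459}{10}\right) = 60 \cdot \frac{509}{10} = 3054$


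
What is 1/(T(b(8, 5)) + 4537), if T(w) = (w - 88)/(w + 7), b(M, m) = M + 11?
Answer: 26/117893 ≈ 0.00022054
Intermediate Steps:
b(M, m) = 11 + M
T(w) = (-88 + w)/(7 + w)
1/(T(b(8, 5)) + 4537) = 1/((-88 + (11 + 8))/(7 + (11 + 8)) + 4537) = 1/((-88 + 19)/(7 + 19) + 4537) = 1/(-69/26 + 4537) = 1/(117893/26) = 26/117893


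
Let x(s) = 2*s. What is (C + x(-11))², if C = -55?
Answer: 5929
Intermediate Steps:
(C + x(-11))² = (-55 + 2*(-11))² = (-55 - 22)² = (-77)² = 5929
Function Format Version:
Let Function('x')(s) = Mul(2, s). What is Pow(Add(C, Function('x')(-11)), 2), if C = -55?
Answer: 5929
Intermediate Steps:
Pow(Add(C, Function('x')(-11)), 2) = Pow(Add(-55, Mul(2, -11)), 2) = Pow(Add(-55, -22), 2) = Pow(-77, 2) = 5929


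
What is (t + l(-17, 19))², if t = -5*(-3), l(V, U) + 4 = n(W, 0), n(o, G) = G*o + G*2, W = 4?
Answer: 121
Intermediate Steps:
n(o, G) = 2*G + G*o (n(o, G) = G*o + 2*G = 2*G + G*o)
l(V, U) = -4 (l(V, U) = -4 + 0*(2 + 4) = -4 + 0*6 = -4 + 0 = -4)
t = 15
(t + l(-17, 19))² = (15 - 4)² = 11² = 121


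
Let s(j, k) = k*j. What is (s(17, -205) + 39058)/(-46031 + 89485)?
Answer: 35573/43454 ≈ 0.81864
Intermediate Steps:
s(j, k) = j*k
(s(17, -205) + 39058)/(-46031 + 89485) = (17*(-205) + 39058)/(-46031 + 89485) = (-3485 + 39058)/43454 = 35573*(1/43454) = 35573/43454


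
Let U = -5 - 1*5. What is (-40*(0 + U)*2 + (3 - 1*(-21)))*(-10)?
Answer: -8240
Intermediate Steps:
U = -10 (U = -5 - 5 = -10)
(-40*(0 + U)*2 + (3 - 1*(-21)))*(-10) = (-40*(0 - 10)*2 + (3 - 1*(-21)))*(-10) = (-(-400)*2 + (3 + 21))*(-10) = (-40*(-20) + 24)*(-10) = (800 + 24)*(-10) = 824*(-10) = -8240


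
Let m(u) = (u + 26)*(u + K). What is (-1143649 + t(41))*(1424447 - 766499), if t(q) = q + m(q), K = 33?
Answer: -749172490200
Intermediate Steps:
m(u) = (26 + u)*(33 + u) (m(u) = (u + 26)*(u + 33) = (26 + u)*(33 + u))
t(q) = 858 + q**2 + 60*q (t(q) = q + (858 + q**2 + 59*q) = 858 + q**2 + 60*q)
(-1143649 + t(41))*(1424447 - 766499) = (-1143649 + (858 + 41**2 + 60*41))*(1424447 - 766499) = (-1143649 + (858 + 1681 + 2460))*657948 = (-1143649 + 4999)*657948 = -1138650*657948 = -749172490200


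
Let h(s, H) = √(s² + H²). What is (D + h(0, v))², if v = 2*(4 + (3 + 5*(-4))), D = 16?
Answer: 1764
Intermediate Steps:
v = -26 (v = 2*(4 + (3 - 20)) = 2*(4 - 17) = 2*(-13) = -26)
h(s, H) = √(H² + s²)
(D + h(0, v))² = (16 + √((-26)² + 0²))² = (16 + √(676 + 0))² = (16 + √676)² = (16 + 26)² = 42² = 1764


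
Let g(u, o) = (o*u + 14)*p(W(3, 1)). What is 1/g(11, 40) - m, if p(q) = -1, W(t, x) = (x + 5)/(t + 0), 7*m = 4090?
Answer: -1856867/3178 ≈ -584.29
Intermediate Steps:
m = 4090/7 (m = (⅐)*4090 = 4090/7 ≈ 584.29)
W(t, x) = (5 + x)/t
g(u, o) = -14 - o*u (g(u, o) = (o*u + 14)*(-1) = (14 + o*u)*(-1) = -14 - o*u)
1/g(11, 40) - m = 1/(-14 - 1*40*11) - 1*4090/7 = 1/(-14 - 440) - 4090/7 = 1/(-454) - 4090/7 = -1/454 - 4090/7 = -1856867/3178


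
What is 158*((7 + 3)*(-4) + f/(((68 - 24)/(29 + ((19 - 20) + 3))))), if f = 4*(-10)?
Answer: -118500/11 ≈ -10773.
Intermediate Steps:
f = -40
158*((7 + 3)*(-4) + f/(((68 - 24)/(29 + ((19 - 20) + 3))))) = 158*((7 + 3)*(-4) - 40*(29 + ((19 - 20) + 3))/(68 - 24)) = 158*(10*(-4) - 40/(44/(29 + (-1 + 3)))) = 158*(-40 - 40/(44/(29 + 2))) = 158*(-40 - 40/(44/31)) = 158*(-40 - 40/(44*(1/31))) = 158*(-40 - 40/44/31) = 158*(-40 - 40*31/44) = 158*(-40 - 310/11) = 158*(-750/11) = -118500/11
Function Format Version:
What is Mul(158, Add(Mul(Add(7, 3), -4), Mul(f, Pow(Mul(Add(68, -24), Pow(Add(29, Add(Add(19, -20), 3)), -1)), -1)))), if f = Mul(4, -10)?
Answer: Rational(-118500, 11) ≈ -10773.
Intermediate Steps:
f = -40
Mul(158, Add(Mul(Add(7, 3), -4), Mul(f, Pow(Mul(Add(68, -24), Pow(Add(29, Add(Add(19, -20), 3)), -1)), -1)))) = Mul(158, Add(Mul(Add(7, 3), -4), Mul(-40, Pow(Mul(Add(68, -24), Pow(Add(29, Add(Add(19, -20), 3)), -1)), -1)))) = Mul(158, Add(Mul(10, -4), Mul(-40, Pow(Mul(44, Pow(Add(29, Add(-1, 3)), -1)), -1)))) = Mul(158, Add(-40, Mul(-40, Pow(Mul(44, Pow(Add(29, 2), -1)), -1)))) = Mul(158, Add(-40, Mul(-40, Pow(Mul(44, Pow(31, -1)), -1)))) = Mul(158, Add(-40, Mul(-40, Pow(Mul(44, Rational(1, 31)), -1)))) = Mul(158, Add(-40, Mul(-40, Pow(Rational(44, 31), -1)))) = Mul(158, Add(-40, Mul(-40, Rational(31, 44)))) = Mul(158, Add(-40, Rational(-310, 11))) = Mul(158, Rational(-750, 11)) = Rational(-118500, 11)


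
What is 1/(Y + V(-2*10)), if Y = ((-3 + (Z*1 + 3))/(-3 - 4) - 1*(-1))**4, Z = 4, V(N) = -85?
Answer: -2401/204004 ≈ -0.011769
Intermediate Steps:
Y = 81/2401 (Y = ((-3 + (4*1 + 3))/(-3 - 4) - 1*(-1))**4 = ((-3 + (4 + 3))/(-7) + 1)**4 = ((-3 + 7)*(-1/7) + 1)**4 = (4*(-1/7) + 1)**4 = (-4/7 + 1)**4 = (3/7)**4 = 81/2401 ≈ 0.033736)
1/(Y + V(-2*10)) = 1/(81/2401 - 85) = 1/(-204004/2401) = -2401/204004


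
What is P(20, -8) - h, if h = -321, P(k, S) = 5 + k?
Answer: 346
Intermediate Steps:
P(20, -8) - h = (5 + 20) - 1*(-321) = 25 + 321 = 346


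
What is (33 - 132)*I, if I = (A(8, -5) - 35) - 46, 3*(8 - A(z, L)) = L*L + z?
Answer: 8316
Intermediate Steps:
A(z, L) = 8 - z/3 - L²/3 (A(z, L) = 8 - (L*L + z)/3 = 8 - (L² + z)/3 = 8 - (z + L²)/3 = 8 + (-z/3 - L²/3) = 8 - z/3 - L²/3)
I = -84 (I = ((8 - ⅓*8 - ⅓*(-5)²) - 35) - 46 = ((8 - 8/3 - ⅓*25) - 35) - 46 = ((8 - 8/3 - 25/3) - 35) - 46 = (-3 - 35) - 46 = -38 - 46 = -84)
(33 - 132)*I = (33 - 132)*(-84) = -99*(-84) = 8316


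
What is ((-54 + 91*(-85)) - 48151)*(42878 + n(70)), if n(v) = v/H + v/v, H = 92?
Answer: -55169957930/23 ≈ -2.3987e+9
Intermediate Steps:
n(v) = 1 + v/92 (n(v) = v/92 + v/v = v*(1/92) + 1 = v/92 + 1 = 1 + v/92)
((-54 + 91*(-85)) - 48151)*(42878 + n(70)) = ((-54 + 91*(-85)) - 48151)*(42878 + (1 + (1/92)*70)) = ((-54 - 7735) - 48151)*(42878 + (1 + 35/46)) = (-7789 - 48151)*(42878 + 81/46) = -55940*1972469/46 = -55169957930/23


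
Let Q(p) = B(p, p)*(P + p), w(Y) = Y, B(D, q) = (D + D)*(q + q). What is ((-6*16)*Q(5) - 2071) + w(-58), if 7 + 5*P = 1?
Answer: -38609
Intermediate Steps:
P = -6/5 (P = -7/5 + (1/5)*1 = -7/5 + 1/5 = -6/5 ≈ -1.2000)
B(D, q) = 4*D*q (B(D, q) = (2*D)*(2*q) = 4*D*q)
Q(p) = 4*p**2*(-6/5 + p) (Q(p) = (4*p*p)*(-6/5 + p) = (4*p**2)*(-6/5 + p) = 4*p**2*(-6/5 + p))
((-6*16)*Q(5) - 2071) + w(-58) = ((-6*16)*(5**2*(-24/5 + 4*5)) - 2071) - 58 = (-2400*(-24/5 + 20) - 2071) - 58 = (-2400*76/5 - 2071) - 58 = (-96*380 - 2071) - 58 = (-36480 - 2071) - 58 = -38551 - 58 = -38609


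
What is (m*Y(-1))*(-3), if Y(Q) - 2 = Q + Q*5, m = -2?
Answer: -24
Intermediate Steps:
Y(Q) = 2 + 6*Q (Y(Q) = 2 + (Q + Q*5) = 2 + (Q + 5*Q) = 2 + 6*Q)
(m*Y(-1))*(-3) = -2*(2 + 6*(-1))*(-3) = -2*(2 - 6)*(-3) = -2*(-4)*(-3) = 8*(-3) = -24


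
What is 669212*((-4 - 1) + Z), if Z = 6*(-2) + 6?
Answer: -7361332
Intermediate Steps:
Z = -6 (Z = -12 + 6 = -6)
669212*((-4 - 1) + Z) = 669212*((-4 - 1) - 6) = 669212*(-5 - 6) = 669212*(-11) = -7361332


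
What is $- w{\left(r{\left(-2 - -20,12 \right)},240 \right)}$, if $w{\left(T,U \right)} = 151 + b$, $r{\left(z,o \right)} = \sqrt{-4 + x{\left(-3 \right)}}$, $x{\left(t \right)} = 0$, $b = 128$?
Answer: $-279$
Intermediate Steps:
$r{\left(z,o \right)} = 2 i$ ($r{\left(z,o \right)} = \sqrt{-4 + 0} = \sqrt{-4} = 2 i$)
$w{\left(T,U \right)} = 279$ ($w{\left(T,U \right)} = 151 + 128 = 279$)
$- w{\left(r{\left(-2 - -20,12 \right)},240 \right)} = \left(-1\right) 279 = -279$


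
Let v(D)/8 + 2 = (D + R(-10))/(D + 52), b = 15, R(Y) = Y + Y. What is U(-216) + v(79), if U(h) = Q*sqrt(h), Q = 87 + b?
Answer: -1624/131 + 612*I*sqrt(6) ≈ -12.397 + 1499.1*I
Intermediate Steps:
R(Y) = 2*Y
Q = 102 (Q = 87 + 15 = 102)
v(D) = -16 + 8*(-20 + D)/(52 + D) (v(D) = -16 + 8*((D + 2*(-10))/(D + 52)) = -16 + 8*((D - 20)/(52 + D)) = -16 + 8*((-20 + D)/(52 + D)) = -16 + 8*(-20 + D)/(52 + D))
U(h) = 102*sqrt(h)
U(-216) + v(79) = 102*sqrt(-216) + 8*(-124 - 1*79)/(52 + 79) = 102*(6*I*sqrt(6)) + 8*(-124 - 79)/131 = 612*I*sqrt(6) + 8*(1/131)*(-203) = 612*I*sqrt(6) - 1624/131 = -1624/131 + 612*I*sqrt(6)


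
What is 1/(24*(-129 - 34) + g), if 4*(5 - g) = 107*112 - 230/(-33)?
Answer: -66/455713 ≈ -0.00014483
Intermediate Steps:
g = -197521/66 (g = 5 - (107*112 - 230/(-33))/4 = 5 - (11984 - 230*(-1/33))/4 = 5 - (11984 + 230/33)/4 = 5 - 1/4*395702/33 = 5 - 197851/66 = -197521/66 ≈ -2992.7)
1/(24*(-129 - 34) + g) = 1/(24*(-129 - 34) - 197521/66) = 1/(24*(-163) - 197521/66) = 1/(-3912 - 197521/66) = 1/(-455713/66) = -66/455713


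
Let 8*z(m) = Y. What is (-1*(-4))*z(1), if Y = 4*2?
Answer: 4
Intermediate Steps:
Y = 8
z(m) = 1 (z(m) = (⅛)*8 = 1)
(-1*(-4))*z(1) = -1*(-4)*1 = 4*1 = 4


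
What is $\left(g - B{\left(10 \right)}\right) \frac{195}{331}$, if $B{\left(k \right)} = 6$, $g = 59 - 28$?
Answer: $\frac{4875}{331} \approx 14.728$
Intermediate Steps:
$g = 31$ ($g = 59 - 28 = 31$)
$\left(g - B{\left(10 \right)}\right) \frac{195}{331} = \left(31 - 6\right) \frac{195}{331} = \left(31 - 6\right) 195 \cdot \frac{1}{331} = 25 \cdot \frac{195}{331} = \frac{4875}{331}$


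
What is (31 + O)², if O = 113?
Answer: 20736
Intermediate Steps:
(31 + O)² = (31 + 113)² = 144² = 20736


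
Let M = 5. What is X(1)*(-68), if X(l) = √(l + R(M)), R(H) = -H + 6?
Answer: -68*√2 ≈ -96.167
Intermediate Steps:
R(H) = 6 - H
X(l) = √(1 + l) (X(l) = √(l + (6 - 1*5)) = √(l + (6 - 5)) = √(l + 1) = √(1 + l))
X(1)*(-68) = √(1 + 1)*(-68) = √2*(-68) = -68*√2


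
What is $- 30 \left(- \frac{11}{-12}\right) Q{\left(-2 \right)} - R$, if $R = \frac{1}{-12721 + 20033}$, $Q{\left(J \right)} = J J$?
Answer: $- \frac{804321}{7312} \approx -110.0$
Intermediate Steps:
$Q{\left(J \right)} = J^{2}$
$R = \frac{1}{7312} \approx 0.00013676$
$- 30 \left(- \frac{11}{-12}\right) Q{\left(-2 \right)} - R = - 30 \left(- \frac{11}{-12}\right) \left(-2\right)^{2} - \frac{1}{7312} = - 30 \left(\left(-11\right) \left(- \frac{1}{12}\right)\right) 4 - \frac{1}{7312} = \left(-30\right) \frac{11}{12} \cdot 4 - \frac{1}{7312} = \left(- \frac{55}{2}\right) 4 - \frac{1}{7312} = -110 - \frac{1}{7312} = - \frac{804321}{7312}$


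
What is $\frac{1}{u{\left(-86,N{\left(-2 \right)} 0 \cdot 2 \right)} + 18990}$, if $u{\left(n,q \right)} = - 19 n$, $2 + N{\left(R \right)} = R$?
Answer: $\frac{1}{20624} \approx 4.8487 \cdot 10^{-5}$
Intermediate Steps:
$N{\left(R \right)} = -2 + R$
$\frac{1}{u{\left(-86,N{\left(-2 \right)} 0 \cdot 2 \right)} + 18990} = \frac{1}{\left(-19\right) \left(-86\right) + 18990} = \frac{1}{1634 + 18990} = \frac{1}{20624}$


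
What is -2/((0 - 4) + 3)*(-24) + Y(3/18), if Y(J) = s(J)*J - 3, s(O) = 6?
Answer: -50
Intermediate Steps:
Y(J) = -3 + 6*J (Y(J) = 6*J - 3 = -3 + 6*J)
-2/((0 - 4) + 3)*(-24) + Y(3/18) = -2/((0 - 4) + 3)*(-24) + (-3 + 6*(3/18)) = -2/(-4 + 3)*(-24) + (-3 + 6*(3*(1/18))) = -2/(-1)*(-24) + (-3 + 6*(⅙)) = -2*(-1)*(-24) + (-3 + 1) = 2*(-24) - 2 = -48 - 2 = -50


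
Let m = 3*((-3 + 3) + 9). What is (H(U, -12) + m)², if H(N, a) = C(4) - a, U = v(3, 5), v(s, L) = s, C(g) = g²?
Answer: 3025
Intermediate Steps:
U = 3
H(N, a) = 16 - a (H(N, a) = 4² - a = 16 - a)
m = 27 (m = 3*(0 + 9) = 3*9 = 27)
(H(U, -12) + m)² = ((16 - 1*(-12)) + 27)² = ((16 + 12) + 27)² = (28 + 27)² = 55² = 3025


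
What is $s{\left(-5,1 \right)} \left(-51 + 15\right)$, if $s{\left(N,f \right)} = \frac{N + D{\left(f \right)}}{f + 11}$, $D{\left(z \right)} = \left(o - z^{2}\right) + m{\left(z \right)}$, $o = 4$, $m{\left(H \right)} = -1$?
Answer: $9$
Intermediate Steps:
$D{\left(z \right)} = 3 - z^{2}$ ($D{\left(z \right)} = \left(4 - z^{2}\right) - 1 = 3 - z^{2}$)
$s{\left(N,f \right)} = \frac{3 + N - f^{2}}{11 + f}$ ($s{\left(N,f \right)} = \frac{N - \left(-3 + f^{2}\right)}{f + 11} = \frac{3 + N - f^{2}}{11 + f}$)
$s{\left(-5,1 \right)} \left(-51 + 15\right) = \frac{3 - 5 - 1^{2}}{11 + 1} \left(-51 + 15\right) = \frac{3 - 5 - 1}{12} \left(-36\right) = \frac{1}{12} \left(-3\right) \left(-36\right) = \left(- \frac{1}{4}\right) \left(-36\right) = 9$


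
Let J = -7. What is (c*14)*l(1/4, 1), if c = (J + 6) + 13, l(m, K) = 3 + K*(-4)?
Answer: -168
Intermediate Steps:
l(m, K) = 3 - 4*K
c = 12 (c = (-7 + 6) + 13 = -1 + 13 = 12)
(c*14)*l(1/4, 1) = (12*14)*(3 - 4*1) = 168*(3 - 4) = 168*(-1) = -168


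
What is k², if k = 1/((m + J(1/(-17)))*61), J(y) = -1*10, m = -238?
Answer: 1/228856384 ≈ 4.3696e-9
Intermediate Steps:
J(y) = -10
k = -1/15128 (k = 1/(-238 - 10*61) = (1/61)/(-248) = -1/248*1/61 = -1/15128 ≈ -6.6103e-5)
k² = (-1/15128)² = 1/228856384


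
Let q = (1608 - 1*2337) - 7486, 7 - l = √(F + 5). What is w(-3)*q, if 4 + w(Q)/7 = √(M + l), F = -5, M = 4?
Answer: 230020 - 57505*√11 ≈ 39298.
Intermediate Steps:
l = 7 (l = 7 - √(-5 + 5) = 7 - √0 = 7 - 1*0 = 7 + 0 = 7)
q = -8215 (q = (1608 - 2337) - 7486 = -729 - 7486 = -8215)
w(Q) = -28 + 7*√11 (w(Q) = -28 + 7*√(4 + 7) = -28 + 7*√11)
w(-3)*q = (-28 + 7*√11)*(-8215) = 230020 - 57505*√11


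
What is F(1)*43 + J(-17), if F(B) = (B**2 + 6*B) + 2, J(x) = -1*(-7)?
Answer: 394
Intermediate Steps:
J(x) = 7
F(B) = 2 + B**2 + 6*B
F(1)*43 + J(-17) = (2 + 1**2 + 6*1)*43 + 7 = (2 + 1 + 6)*43 + 7 = 9*43 + 7 = 387 + 7 = 394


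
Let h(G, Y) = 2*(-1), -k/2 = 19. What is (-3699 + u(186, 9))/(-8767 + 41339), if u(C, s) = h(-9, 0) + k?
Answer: -3739/32572 ≈ -0.11479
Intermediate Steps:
k = -38 (k = -2*19 = -38)
h(G, Y) = -2
u(C, s) = -40 (u(C, s) = -2 - 38 = -40)
(-3699 + u(186, 9))/(-8767 + 41339) = (-3699 - 40)/(-8767 + 41339) = -3739/32572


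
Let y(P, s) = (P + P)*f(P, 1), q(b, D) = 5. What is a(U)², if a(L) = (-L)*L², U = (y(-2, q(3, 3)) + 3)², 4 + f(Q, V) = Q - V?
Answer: 787662783788549761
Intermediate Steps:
f(Q, V) = -4 + Q - V (f(Q, V) = -4 + (Q - V) = -4 + Q - V)
y(P, s) = 2*P*(-5 + P) (y(P, s) = (P + P)*(-4 + P - 1*1) = (2*P)*(-4 + P - 1) = (2*P)*(-5 + P) = 2*P*(-5 + P))
U = 961 (U = (2*(-2)*(-5 - 2) + 3)² = (2*(-2)*(-7) + 3)² = (28 + 3)² = 31² = 961)
a(L) = -L³
a(U)² = (-1*961³)² = (-1*887503681)² = (-887503681)² = 787662783788549761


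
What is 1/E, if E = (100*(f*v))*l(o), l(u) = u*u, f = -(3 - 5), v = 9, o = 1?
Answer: 1/1800 ≈ 0.00055556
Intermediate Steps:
f = 2 (f = -1*(-2) = 2)
l(u) = u²
E = 1800 (E = (100*(2*9))*1² = (100*18)*1 = 1800*1 = 1800)
1/E = 1/1800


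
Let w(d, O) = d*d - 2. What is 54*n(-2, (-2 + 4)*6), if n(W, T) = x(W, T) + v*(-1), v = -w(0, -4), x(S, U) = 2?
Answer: 0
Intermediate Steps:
w(d, O) = -2 + d**2 (w(d, O) = d**2 - 2 = -2 + d**2)
v = 2 (v = -(-2 + 0**2) = -(-2 + 0) = -1*(-2) = 2)
n(W, T) = 0 (n(W, T) = 2 + 2*(-1) = 2 - 2 = 0)
54*n(-2, (-2 + 4)*6) = 54*0 = 0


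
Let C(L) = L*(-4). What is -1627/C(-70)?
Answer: -1627/280 ≈ -5.8107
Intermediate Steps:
C(L) = -4*L
-1627/C(-70) = -1627/((-4*(-70))) = -1627/280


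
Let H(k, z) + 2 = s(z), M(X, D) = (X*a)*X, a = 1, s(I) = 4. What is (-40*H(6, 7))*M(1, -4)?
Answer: -80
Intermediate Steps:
M(X, D) = X² (M(X, D) = (X*1)*X = X*X = X²)
H(k, z) = 2 (H(k, z) = -2 + 4 = 2)
(-40*H(6, 7))*M(1, -4) = -40*2*1² = -80*1 = -80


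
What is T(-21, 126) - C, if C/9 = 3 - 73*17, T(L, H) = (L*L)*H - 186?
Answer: 66522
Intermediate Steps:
T(L, H) = -186 + H*L² (T(L, H) = L²*H - 186 = H*L² - 186 = -186 + H*L²)
C = -11142 (C = 9*(3 - 73*17) = 9*(3 - 1241) = 9*(-1238) = -11142)
T(-21, 126) - C = (-186 + 126*(-21)²) - 1*(-11142) = (-186 + 126*441) + 11142 = (-186 + 55566) + 11142 = 55380 + 11142 = 66522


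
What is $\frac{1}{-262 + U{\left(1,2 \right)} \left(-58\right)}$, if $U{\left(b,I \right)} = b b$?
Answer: $- \frac{1}{320} \approx -0.003125$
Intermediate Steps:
$U{\left(b,I \right)} = b^{2}$
$\frac{1}{-262 + U{\left(1,2 \right)} \left(-58\right)} = \frac{1}{-262 + 1^{2} \left(-58\right)} = \frac{1}{-262 + 1 \left(-58\right)} = \frac{1}{-262 - 58} = \frac{1}{-320} = - \frac{1}{320}$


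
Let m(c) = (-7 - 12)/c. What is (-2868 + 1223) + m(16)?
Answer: -26339/16 ≈ -1646.2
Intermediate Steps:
m(c) = -19/c
(-2868 + 1223) + m(16) = (-2868 + 1223) - 19/16 = -1645 - 19*1/16 = -1645 - 19/16 = -26339/16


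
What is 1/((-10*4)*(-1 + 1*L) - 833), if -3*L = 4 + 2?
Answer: -1/713 ≈ -0.0014025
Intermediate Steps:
L = -2 (L = -(4 + 2)/3 = -⅓*6 = -2)
1/((-10*4)*(-1 + 1*L) - 833) = 1/((-10*4)*(-1 + 1*(-2)) - 833) = 1/(-40*(-1 - 2) - 833) = 1/(-40*(-3) - 833) = 1/(120 - 833) = 1/(-713) = -1/713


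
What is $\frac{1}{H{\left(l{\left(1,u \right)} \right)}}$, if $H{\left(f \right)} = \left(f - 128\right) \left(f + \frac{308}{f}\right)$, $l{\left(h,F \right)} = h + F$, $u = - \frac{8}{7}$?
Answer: $\frac{49}{13538421} \approx 3.6193 \cdot 10^{-6}$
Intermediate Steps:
$u = - \frac{8}{7}$ ($u = \left(-8\right) \frac{1}{7} = - \frac{8}{7} \approx -1.1429$)
$l{\left(h,F \right)} = F + h$
$H{\left(f \right)} = \left(-128 + f\right) \left(f + \frac{308}{f}\right)$
$\frac{1}{H{\left(l{\left(1,u \right)} \right)}} = \frac{1}{308 + \left(- \frac{8}{7} + 1\right)^{2} - \frac{39424}{- \frac{8}{7} + 1} - 128 \left(- \frac{8}{7} + 1\right)} = \frac{1}{308 + \left(- \frac{1}{7}\right)^{2} - \frac{39424}{- \frac{1}{7}} - - \frac{128}{7}} = \frac{1}{308 + \frac{1}{49} - -275968 + \frac{128}{7}} = \frac{1}{308 + \frac{1}{49} + 275968 + \frac{128}{7}} = \frac{1}{\frac{13538421}{49}} = \frac{49}{13538421}$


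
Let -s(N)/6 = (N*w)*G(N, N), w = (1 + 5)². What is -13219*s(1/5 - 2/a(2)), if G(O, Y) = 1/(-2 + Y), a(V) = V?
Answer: 5710608/7 ≈ 8.1580e+5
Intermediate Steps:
w = 36 (w = 6² = 36)
s(N) = -216*N/(-2 + N) (s(N) = -6*N*36/(-2 + N) = -6*36*N/(-2 + N) = -216*N/(-2 + N))
-13219*s(1/5 - 2/a(2)) = -(-2855304)*(1/5 - 2/2)/(-2 + (1/5 - 2/2)) = -(-2855304)*(1*(⅕) - 2*½)/(-2 + (1*(⅕) - 2*½)) = -(-2855304)*(⅕ - 1)/(-2 + (⅕ - 1)) = -(-2855304)*(-4)/(5*(-2 - ⅘)) = -(-2855304)*(-4)/(5*(-14/5)) = -(-2855304)*(-4)*(-5)/(5*14) = -13219*(-432/7) = 5710608/7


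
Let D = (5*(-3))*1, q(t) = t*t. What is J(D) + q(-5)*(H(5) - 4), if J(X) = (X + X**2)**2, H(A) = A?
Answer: 44125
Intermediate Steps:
q(t) = t**2
D = -15 (D = -15*1 = -15)
J(D) + q(-5)*(H(5) - 4) = (-15)**2*(1 - 15)**2 + (-5)**2*(5 - 4) = 225*(-14)**2 + 25*1 = 225*196 + 25 = 44100 + 25 = 44125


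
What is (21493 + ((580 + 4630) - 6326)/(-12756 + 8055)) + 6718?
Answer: 44207009/1567 ≈ 28211.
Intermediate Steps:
(21493 + ((580 + 4630) - 6326)/(-12756 + 8055)) + 6718 = (21493 + (5210 - 6326)/(-4701)) + 6718 = (21493 - 1116*(-1/4701)) + 6718 = (21493 + 372/1567) + 6718 = 33679903/1567 + 6718 = 44207009/1567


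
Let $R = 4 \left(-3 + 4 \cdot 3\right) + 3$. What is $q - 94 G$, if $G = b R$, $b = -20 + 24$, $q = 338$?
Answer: $-14326$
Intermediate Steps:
$b = 4$
$R = 39$ ($R = 4 \left(-3 + 12\right) + 3 = 4 \cdot 9 + 3 = 36 + 3 = 39$)
$G = 156$ ($G = 4 \cdot 39 = 156$)
$q - 94 G = 338 - 14664 = -14326$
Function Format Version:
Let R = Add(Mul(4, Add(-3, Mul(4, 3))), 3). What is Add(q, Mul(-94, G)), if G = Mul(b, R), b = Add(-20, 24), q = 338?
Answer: -14326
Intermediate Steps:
b = 4
R = 39 (R = Add(Mul(4, Add(-3, 12)), 3) = Add(Mul(4, 9), 3) = Add(36, 3) = 39)
G = 156 (G = Mul(4, 39) = 156)
Add(q, Mul(-94, G)) = Add(338, Mul(-94, 156)) = Add(338, -14664) = -14326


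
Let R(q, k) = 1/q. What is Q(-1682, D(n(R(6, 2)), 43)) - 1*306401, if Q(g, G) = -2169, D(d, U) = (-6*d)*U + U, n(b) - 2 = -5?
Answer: -308570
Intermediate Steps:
n(b) = -3 (n(b) = 2 - 5 = -3)
D(d, U) = U - 6*U*d (D(d, U) = -6*U*d + U = U - 6*U*d)
Q(-1682, D(n(R(6, 2)), 43)) - 1*306401 = -2169 - 1*306401 = -2169 - 306401 = -308570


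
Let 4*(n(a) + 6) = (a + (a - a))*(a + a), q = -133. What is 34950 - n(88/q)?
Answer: 618332812/17689 ≈ 34956.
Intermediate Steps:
n(a) = -6 + a²/2 (n(a) = -6 + ((a + (a - a))*(a + a))/4 = -6 + ((a + 0)*(2*a))/4 = -6 + (a*(2*a))/4 = -6 + (2*a²)/4 = -6 + a²/2)
34950 - n(88/q) = 34950 - (-6 + (88/(-133))²/2) = 34950 - (-6 + (88*(-1/133))²/2) = 34950 - (-6 + (-88/133)²/2) = 34950 - (-6 + (½)*(7744/17689)) = 34950 - (-6 + 3872/17689) = 34950 - 1*(-102262/17689) = 34950 + 102262/17689 = 618332812/17689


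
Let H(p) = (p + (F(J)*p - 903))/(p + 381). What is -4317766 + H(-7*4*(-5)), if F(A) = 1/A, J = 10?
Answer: -2249556835/521 ≈ -4.3178e+6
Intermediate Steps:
H(p) = (-903 + 11*p/10)/(381 + p) (H(p) = (p + (p/10 - 903))/(p + 381) = (p + (p/10 - 903))/(381 + p) = (p + (-903 + p/10))/(381 + p) = (-903 + 11*p/10)/(381 + p))
-4317766 + H(-7*4*(-5)) = -4317766 + (-9030 + 11*(-7*4*(-5)))/(10*(381 - 7*4*(-5))) = -4317766 + (-9030 + 11*(-28*(-5)))/(10*(381 - 28*(-5))) = -4317766 + (-9030 + 11*140)/(10*(381 + 140)) = -4317766 + (⅒)*(-9030 + 1540)/521 = -4317766 + (⅒)*(1/521)*(-7490) = -4317766 - 749/521 = -2249556835/521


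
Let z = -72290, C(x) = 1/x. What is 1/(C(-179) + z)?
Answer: -179/12939911 ≈ -1.3833e-5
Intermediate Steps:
1/(C(-179) + z) = 1/(1/(-179) - 72290) = 1/(-1/179 - 72290) = 1/(-12939911/179) = -179/12939911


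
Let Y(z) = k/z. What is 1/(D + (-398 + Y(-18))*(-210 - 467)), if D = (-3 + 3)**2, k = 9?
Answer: 2/539569 ≈ 3.7067e-6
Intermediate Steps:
Y(z) = 9/z
D = 0 (D = 0**2 = 0)
1/(D + (-398 + Y(-18))*(-210 - 467)) = 1/(0 + (-398 + 9/(-18))*(-210 - 467)) = 1/(0 + (-398 + 9*(-1/18))*(-677)) = 1/(0 + (-398 - 1/2)*(-677)) = 1/(0 - 797/2*(-677)) = 1/(0 + 539569/2) = 1/(539569/2) = 2/539569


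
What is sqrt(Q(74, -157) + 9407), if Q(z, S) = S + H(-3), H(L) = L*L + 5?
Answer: 4*sqrt(579) ≈ 96.250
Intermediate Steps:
H(L) = 5 + L**2 (H(L) = L**2 + 5 = 5 + L**2)
Q(z, S) = 14 + S (Q(z, S) = S + (5 + (-3)**2) = S + (5 + 9) = S + 14 = 14 + S)
sqrt(Q(74, -157) + 9407) = sqrt((14 - 157) + 9407) = sqrt(-143 + 9407) = sqrt(9264) = 4*sqrt(579)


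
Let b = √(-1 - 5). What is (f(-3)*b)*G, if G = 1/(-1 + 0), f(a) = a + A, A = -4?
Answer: 7*I*√6 ≈ 17.146*I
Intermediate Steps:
f(a) = -4 + a (f(a) = a - 4 = -4 + a)
G = -1 (G = 1/(-1) = -1)
b = I*√6 (b = √(-6) = I*√6 ≈ 2.4495*I)
(f(-3)*b)*G = ((-4 - 3)*(I*√6))*(-1) = -7*I*√6*(-1) = 7*I*√6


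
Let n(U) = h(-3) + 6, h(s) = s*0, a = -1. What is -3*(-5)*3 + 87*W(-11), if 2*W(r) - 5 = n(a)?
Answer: 1047/2 ≈ 523.50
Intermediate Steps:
h(s) = 0
n(U) = 6 (n(U) = 0 + 6 = 6)
W(r) = 11/2 (W(r) = 5/2 + (½)*6 = 5/2 + 3 = 11/2)
-3*(-5)*3 + 87*W(-11) = -3*(-5)*3 + 87*(11/2) = 15*3 + 957/2 = 45 + 957/2 = 1047/2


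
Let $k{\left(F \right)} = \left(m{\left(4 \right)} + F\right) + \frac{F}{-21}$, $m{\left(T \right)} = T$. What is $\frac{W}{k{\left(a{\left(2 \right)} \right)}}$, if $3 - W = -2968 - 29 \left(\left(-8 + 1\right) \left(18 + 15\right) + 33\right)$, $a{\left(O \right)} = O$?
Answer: $- \frac{58191}{124} \approx -469.28$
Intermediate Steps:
$k{\left(F \right)} = 4 + \frac{20 F}{21}$ ($k{\left(F \right)} = \left(4 + F\right) + \frac{F}{-21} = \left(4 + F\right) + F \left(- \frac{1}{21}\right) = \left(4 + F\right) - \frac{F}{21} = 4 + \frac{20 F}{21}$)
$W = -2771$ ($W = 3 - \left(-2968 - 29 \left(\left(-8 + 1\right) \left(18 + 15\right) + 33\right)\right) = 3 - \left(-2968 - 29 \left(\left(-7\right) 33 + 33\right)\right) = 3 - \left(-2968 - 29 \left(-231 + 33\right)\right) = 3 - \left(-2968 - -5742\right) = 3 - \left(-2968 + 5742\right) = 3 - 2774 = -2771$)
$\frac{W}{k{\left(a{\left(2 \right)} \right)}} = - \frac{2771}{4 + \frac{20}{21} \cdot 2} = - \frac{2771}{4 + \frac{40}{21}} = - \frac{2771}{\frac{124}{21}} = \left(-2771\right) \frac{21}{124} = - \frac{58191}{124}$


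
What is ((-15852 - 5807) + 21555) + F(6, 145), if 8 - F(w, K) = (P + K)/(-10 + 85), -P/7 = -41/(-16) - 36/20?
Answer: -587173/6000 ≈ -97.862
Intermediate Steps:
P = -427/80 (P = -7*(-41/(-16) - 36/20) = -7*(-41*(-1/16) - 36*1/20) = -7*(41/16 - 9/5) = -7*61/80 = -427/80 ≈ -5.3375)
F(w, K) = 48427/6000 - K/75 (F(w, K) = 8 - (-427/80 + K)/(-10 + 85) = 8 - (-427/80 + K)/75 = 8 - (-427/6000 + K/75) = 8 + (427/6000 - K/75) = 48427/6000 - K/75)
((-15852 - 5807) + 21555) + F(6, 145) = ((-15852 - 5807) + 21555) + (48427/6000 - 1/75*145) = (-21659 + 21555) + (48427/6000 - 29/15) = -104 + 36827/6000 = -587173/6000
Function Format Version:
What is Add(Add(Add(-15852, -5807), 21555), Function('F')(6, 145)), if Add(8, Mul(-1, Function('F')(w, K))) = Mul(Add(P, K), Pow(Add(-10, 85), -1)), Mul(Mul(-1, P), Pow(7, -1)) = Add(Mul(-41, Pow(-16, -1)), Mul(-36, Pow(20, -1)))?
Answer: Rational(-587173, 6000) ≈ -97.862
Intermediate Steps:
P = Rational(-427, 80) (P = Mul(-7, Add(Mul(-41, Pow(-16, -1)), Mul(-36, Pow(20, -1)))) = Mul(-7, Add(Mul(-41, Rational(-1, 16)), Mul(-36, Rational(1, 20)))) = Mul(-7, Add(Rational(41, 16), Rational(-9, 5))) = Mul(-7, Rational(61, 80)) = Rational(-427, 80) ≈ -5.3375)
Function('F')(w, K) = Add(Rational(48427, 6000), Mul(Rational(-1, 75), K)) (Function('F')(w, K) = Add(8, Mul(-1, Mul(Add(Rational(-427, 80), K), Pow(Add(-10, 85), -1)))) = Add(8, Mul(-1, Mul(Add(Rational(-427, 80), K), Pow(75, -1)))) = Add(8, Mul(-1, Mul(Add(Rational(-427, 80), K), Rational(1, 75)))) = Add(8, Mul(-1, Add(Rational(-427, 6000), Mul(Rational(1, 75), K)))) = Add(8, Add(Rational(427, 6000), Mul(Rational(-1, 75), K))) = Add(Rational(48427, 6000), Mul(Rational(-1, 75), K)))
Add(Add(Add(-15852, -5807), 21555), Function('F')(6, 145)) = Add(Add(Add(-15852, -5807), 21555), Add(Rational(48427, 6000), Mul(Rational(-1, 75), 145))) = Add(Add(-21659, 21555), Add(Rational(48427, 6000), Rational(-29, 15))) = Add(-104, Rational(36827, 6000)) = Rational(-587173, 6000)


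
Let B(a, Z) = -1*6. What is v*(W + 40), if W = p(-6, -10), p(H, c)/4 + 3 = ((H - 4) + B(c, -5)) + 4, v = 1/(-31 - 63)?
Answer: 10/47 ≈ 0.21277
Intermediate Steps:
B(a, Z) = -6
v = -1/94 (v = 1/(-94) = -1/94 ≈ -0.010638)
p(H, c) = -36 + 4*H (p(H, c) = -12 + 4*(((H - 4) - 6) + 4) = -12 + 4*(((-4 + H) - 6) + 4) = -12 + 4*((-10 + H) + 4) = -12 + 4*(-6 + H) = -12 + (-24 + 4*H) = -36 + 4*H)
W = -60 (W = -36 + 4*(-6) = -36 - 24 = -60)
v*(W + 40) = -(-60 + 40)/94 = -1/94*(-20) = 10/47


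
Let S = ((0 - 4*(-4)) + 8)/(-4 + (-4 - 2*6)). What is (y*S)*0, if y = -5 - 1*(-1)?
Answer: 0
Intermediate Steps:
y = -4 (y = -5 + 1 = -4)
S = -6/5 (S = ((0 + 16) + 8)/(-4 + (-4 - 12)) = (16 + 8)/(-4 - 16) = 24/(-20) = 24*(-1/20) = -6/5 ≈ -1.2000)
(y*S)*0 = -4*(-6/5)*0 = (24/5)*0 = 0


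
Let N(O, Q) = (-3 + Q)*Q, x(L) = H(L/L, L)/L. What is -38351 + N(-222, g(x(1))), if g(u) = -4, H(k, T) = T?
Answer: -38323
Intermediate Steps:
x(L) = 1 (x(L) = L/L = 1)
N(O, Q) = Q*(-3 + Q)
-38351 + N(-222, g(x(1))) = -38351 - 4*(-3 - 4) = -38351 - 4*(-7) = -38351 + 28 = -38323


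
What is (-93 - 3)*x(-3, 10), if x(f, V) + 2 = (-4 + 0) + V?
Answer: -384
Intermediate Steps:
x(f, V) = -6 + V (x(f, V) = -2 + ((-4 + 0) + V) = -2 + (-4 + V) = -6 + V)
(-93 - 3)*x(-3, 10) = (-93 - 3)*(-6 + 10) = -96*4 = -384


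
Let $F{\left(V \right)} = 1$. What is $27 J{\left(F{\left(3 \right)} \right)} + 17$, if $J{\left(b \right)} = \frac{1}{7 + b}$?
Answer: $\frac{163}{8} \approx 20.375$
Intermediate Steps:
$27 J{\left(F{\left(3 \right)} \right)} + 17 = \frac{27}{7 + 1} + 17 = \frac{27}{8} + 17 = \frac{163}{8}$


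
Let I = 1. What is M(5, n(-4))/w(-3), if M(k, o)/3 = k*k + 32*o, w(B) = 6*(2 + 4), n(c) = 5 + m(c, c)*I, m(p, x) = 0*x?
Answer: 185/12 ≈ 15.417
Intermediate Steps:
m(p, x) = 0
n(c) = 5 (n(c) = 5 + 0*1 = 5 + 0 = 5)
w(B) = 36 (w(B) = 6*6 = 36)
M(k, o) = 3*k² + 96*o (M(k, o) = 3*(k*k + 32*o) = 3*(k² + 32*o) = 3*k² + 96*o)
M(5, n(-4))/w(-3) = (3*5² + 96*5)/36 = (3*25 + 480)*(1/36) = (75 + 480)*(1/36) = 555*(1/36) = 185/12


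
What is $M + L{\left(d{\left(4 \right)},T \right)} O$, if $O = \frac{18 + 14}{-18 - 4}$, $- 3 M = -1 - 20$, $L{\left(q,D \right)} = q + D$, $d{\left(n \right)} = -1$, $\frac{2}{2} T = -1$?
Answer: $\frac{109}{11} \approx 9.9091$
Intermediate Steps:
$T = -1$
$L{\left(q,D \right)} = D + q$
$M = 7$ ($M = - \frac{-1 - 20}{3} = \left(- \frac{1}{3}\right) \left(-21\right) = 7$)
$O = - \frac{16}{11}$ ($O = \frac{32}{-22} = 32 \left(- \frac{1}{22}\right) = - \frac{16}{11} \approx -1.4545$)
$M + L{\left(d{\left(4 \right)},T \right)} O = 7 + \left(-1 - 1\right) \left(- \frac{16}{11}\right) = 7 - - \frac{32}{11} = 7 + \frac{32}{11} = \frac{109}{11}$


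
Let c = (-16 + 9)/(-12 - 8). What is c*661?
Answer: 4627/20 ≈ 231.35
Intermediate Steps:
c = 7/20 (c = -7/(-20) = -7*(-1/20) = 7/20 ≈ 0.35000)
c*661 = (7/20)*661 = 4627/20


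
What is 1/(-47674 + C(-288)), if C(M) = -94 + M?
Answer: -1/48056 ≈ -2.0809e-5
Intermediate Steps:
1/(-47674 + C(-288)) = 1/(-47674 + (-94 - 288)) = 1/(-47674 - 382) = 1/(-48056) = -1/48056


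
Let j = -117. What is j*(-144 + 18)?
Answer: 14742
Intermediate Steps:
j*(-144 + 18) = -117*(-144 + 18) = -117*(-126) = 14742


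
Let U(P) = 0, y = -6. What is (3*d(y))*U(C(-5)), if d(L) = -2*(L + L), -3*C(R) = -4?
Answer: 0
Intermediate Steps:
C(R) = 4/3 (C(R) = -1/3*(-4) = 4/3)
d(L) = -4*L
(3*d(y))*U(C(-5)) = (3*(-4*(-6)))*0 = (3*24)*0 = 72*0 = 0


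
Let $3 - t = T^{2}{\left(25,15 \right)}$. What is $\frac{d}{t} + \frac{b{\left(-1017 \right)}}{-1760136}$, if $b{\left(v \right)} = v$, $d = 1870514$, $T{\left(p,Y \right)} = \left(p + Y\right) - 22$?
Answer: $- \frac{1097452901149}{188334552} \approx -5827.1$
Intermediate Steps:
$T{\left(p,Y \right)} = -22 + Y + p$ ($T{\left(p,Y \right)} = \left(Y + p\right) - 22 = -22 + Y + p$)
$t = -321$ ($t = 3 - \left(-22 + 15 + 25\right)^{2} = 3 - 18^{2} = 3 - 324 = -321$)
$\frac{d}{t} + \frac{b{\left(-1017 \right)}}{-1760136} = \frac{1870514}{-321} - \frac{1017}{-1760136} = 1870514 \left(- \frac{1}{321}\right) - - \frac{339}{586712} = - \frac{1870514}{321} + \frac{339}{586712} = - \frac{1097452901149}{188334552}$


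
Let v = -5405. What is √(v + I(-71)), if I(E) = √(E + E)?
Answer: √(-5405 + I*√142) ≈ 0.081 + 73.519*I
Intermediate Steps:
I(E) = √2*√E (I(E) = √(2*E) = √2*√E)
√(v + I(-71)) = √(-5405 + √2*√(-71)) = √(-5405 + √2*(I*√71)) = √(-5405 + I*√142)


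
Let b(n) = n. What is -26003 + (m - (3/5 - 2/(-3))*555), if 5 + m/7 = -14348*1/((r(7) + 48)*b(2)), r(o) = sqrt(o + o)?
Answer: -31823677/1145 + 25109*sqrt(14)/1145 ≈ -27712.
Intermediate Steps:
r(o) = sqrt(2)*sqrt(o) (r(o) = sqrt(2*o) = sqrt(2)*sqrt(o))
m = -35 - 100436/(96 + 2*sqrt(14)) (m = -35 + 7*(-14348*1/(2*(sqrt(2)*sqrt(7) + 48))) = -35 + 7*(-14348*1/(2*(sqrt(14) + 48))) = -35 + 7*(-14348*1/(2*(48 + sqrt(14)))) = -35 + 7*(-14348/(96 + 2*sqrt(14))) = -35 - 100436/(96 + 2*sqrt(14)) ≈ -1005.6)
-26003 + (m - (3/5 - 2/(-3))*555) = -26003 + ((-1245307/1145 + 25109*sqrt(14)/1145) - (3/5 - 2/(-3))*555) = -26003 + ((-1245307/1145 + 25109*sqrt(14)/1145) - (3*(1/5) - 2*(-1/3))*555) = -26003 + ((-1245307/1145 + 25109*sqrt(14)/1145) - (3/5 + 2/3)*555) = -26003 + ((-1245307/1145 + 25109*sqrt(14)/1145) - 19*555/15) = -26003 + ((-1245307/1145 + 25109*sqrt(14)/1145) - 1*703) = -26003 + ((-1245307/1145 + 25109*sqrt(14)/1145) - 703) = -26003 + (-2050242/1145 + 25109*sqrt(14)/1145) = -31823677/1145 + 25109*sqrt(14)/1145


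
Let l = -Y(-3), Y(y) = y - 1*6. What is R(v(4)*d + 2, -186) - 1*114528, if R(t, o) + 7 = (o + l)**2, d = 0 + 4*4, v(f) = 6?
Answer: -83206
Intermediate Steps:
Y(y) = -6 + y (Y(y) = y - 6 = -6 + y)
d = 16 (d = 0 + 16 = 16)
l = 9 (l = -(-6 - 3) = -1*(-9) = 9)
R(t, o) = -7 + (9 + o)**2 (R(t, o) = -7 + (o + 9)**2 = -7 + (9 + o)**2)
R(v(4)*d + 2, -186) - 1*114528 = (-7 + (9 - 186)**2) - 1*114528 = (-7 + (-177)**2) - 114528 = (-7 + 31329) - 114528 = 31322 - 114528 = -83206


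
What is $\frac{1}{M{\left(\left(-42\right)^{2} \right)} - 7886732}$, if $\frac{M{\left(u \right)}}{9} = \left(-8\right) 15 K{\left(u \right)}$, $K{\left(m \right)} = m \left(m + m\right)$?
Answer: $- \frac{1}{6729150092} \approx -1.4861 \cdot 10^{-10}$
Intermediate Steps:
$K{\left(m \right)} = 2 m^{2}$ ($K{\left(m \right)} = m 2 m = 2 m^{2}$)
$M{\left(u \right)} = - 2160 u^{2}$ ($M{\left(u \right)} = 9 \left(-8\right) 15 \cdot 2 u^{2} = 9 \left(- 120 \cdot 2 u^{2}\right) = 9 \left(- 240 u^{2}\right) = - 2160 u^{2}$)
$\frac{1}{M{\left(\left(-42\right)^{2} \right)} - 7886732} = \frac{1}{- 2160 \left(\left(-42\right)^{2}\right)^{2} - 7886732} = \frac{1}{- 2160 \cdot 1764^{2} - 7886732} = \frac{1}{\left(-2160\right) 3111696 - 7886732} = \frac{1}{-6721263360 - 7886732} = \frac{1}{-6729150092} = - \frac{1}{6729150092}$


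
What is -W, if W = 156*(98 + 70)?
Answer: -26208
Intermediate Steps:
W = 26208 (W = 156*168 = 26208)
-W = -1*26208 = -26208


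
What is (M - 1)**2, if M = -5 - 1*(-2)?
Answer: 16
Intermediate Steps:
M = -3 (M = -5 + 2 = -3)
(M - 1)**2 = (-3 - 1)**2 = (-4)**2 = 16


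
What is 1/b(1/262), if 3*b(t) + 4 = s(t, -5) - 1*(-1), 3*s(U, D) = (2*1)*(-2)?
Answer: -9/13 ≈ -0.69231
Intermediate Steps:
s(U, D) = -4/3 (s(U, D) = ((2*1)*(-2))/3 = (2*(-2))/3 = (⅓)*(-4) = -4/3)
b(t) = -13/9 (b(t) = -4/3 + (-4/3 - 1*(-1))/3 = -4/3 + (-4/3 + 1)/3 = -4/3 + (⅓)*(-⅓) = -4/3 - ⅑ = -13/9)
1/b(1/262) = 1/(-13/9) = -9/13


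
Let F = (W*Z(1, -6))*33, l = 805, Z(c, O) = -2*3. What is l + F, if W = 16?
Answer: -2363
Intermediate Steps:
Z(c, O) = -6
F = -3168 (F = (16*(-6))*33 = -96*33 = -3168)
l + F = 805 - 3168 = -2363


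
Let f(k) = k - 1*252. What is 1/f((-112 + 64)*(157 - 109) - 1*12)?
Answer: -1/2568 ≈ -0.00038941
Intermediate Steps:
f(k) = -252 + k (f(k) = k - 252 = -252 + k)
1/f((-112 + 64)*(157 - 109) - 1*12) = 1/(-252 + ((-112 + 64)*(157 - 109) - 1*12)) = 1/(-252 + (-48*48 - 12)) = 1/(-252 + (-2304 - 12)) = 1/(-252 - 2316) = 1/(-2568) = -1/2568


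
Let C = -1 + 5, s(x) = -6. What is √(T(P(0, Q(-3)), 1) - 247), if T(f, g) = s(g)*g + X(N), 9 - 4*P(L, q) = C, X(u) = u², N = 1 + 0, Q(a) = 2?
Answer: 6*I*√7 ≈ 15.875*I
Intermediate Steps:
N = 1
C = 4
P(L, q) = 5/4 (P(L, q) = 9/4 - ¼*4 = 9/4 - 1 = 5/4)
T(f, g) = 1 - 6*g (T(f, g) = -6*g + 1² = -6*g + 1 = 1 - 6*g)
√(T(P(0, Q(-3)), 1) - 247) = √((1 - 6*1) - 247) = √((1 - 6) - 247) = √(-5 - 247) = √(-252) = 6*I*√7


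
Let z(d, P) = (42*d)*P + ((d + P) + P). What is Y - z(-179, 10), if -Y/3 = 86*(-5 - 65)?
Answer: 93399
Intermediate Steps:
z(d, P) = d + 2*P + 42*P*d (z(d, P) = 42*P*d + ((P + d) + P) = 42*P*d + (d + 2*P) = d + 2*P + 42*P*d)
Y = 18060 (Y = -258*(-5 - 65) = -258*(-70) = -3*(-6020) = 18060)
Y - z(-179, 10) = 18060 - (-179 + 2*10 + 42*10*(-179)) = 18060 - (-179 + 20 - 75180) = 18060 - 1*(-75339) = 18060 + 75339 = 93399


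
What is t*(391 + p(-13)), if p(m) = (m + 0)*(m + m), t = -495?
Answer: -360855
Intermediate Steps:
p(m) = 2*m² (p(m) = m*(2*m) = 2*m²)
t*(391 + p(-13)) = -495*(391 + 2*(-13)²) = -495*(391 + 2*169) = -495*(391 + 338) = -495*729 = -360855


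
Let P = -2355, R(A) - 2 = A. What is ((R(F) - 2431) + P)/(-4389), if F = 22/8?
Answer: 6375/5852 ≈ 1.0894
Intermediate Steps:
F = 11/4 (F = 22*(⅛) = 11/4 ≈ 2.7500)
R(A) = 2 + A
((R(F) - 2431) + P)/(-4389) = (((2 + 11/4) - 2431) - 2355)/(-4389) = ((19/4 - 2431) - 2355)*(-1/4389) = (-9705/4 - 2355)*(-1/4389) = -19125/4*(-1/4389) = 6375/5852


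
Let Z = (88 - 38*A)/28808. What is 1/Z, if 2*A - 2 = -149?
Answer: 28808/2881 ≈ 9.9993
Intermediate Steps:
A = -147/2 (A = 1 + (½)*(-149) = 1 - 149/2 = -147/2 ≈ -73.500)
Z = 2881/28808 (Z = (88 - 38*(-147/2))/28808 = (88 + 2793)*(1/28808) = 2881*(1/28808) = 2881/28808 ≈ 0.10001)
1/Z = 1/(2881/28808) = 28808/2881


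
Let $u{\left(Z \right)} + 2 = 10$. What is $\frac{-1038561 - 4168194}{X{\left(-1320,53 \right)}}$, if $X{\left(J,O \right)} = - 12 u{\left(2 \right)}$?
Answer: $\frac{1735585}{32} \approx 54237.0$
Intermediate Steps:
$u{\left(Z \right)} = 8$ ($u{\left(Z \right)} = -2 + 10 = 8$)
$X{\left(J,O \right)} = -96$ ($X{\left(J,O \right)} = \left(-12\right) 8 = -96$)
$\frac{-1038561 - 4168194}{X{\left(-1320,53 \right)}} = \frac{-1038561 - 4168194}{-96} = \left(-5206755\right) \left(- \frac{1}{96}\right) = \frac{1735585}{32}$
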